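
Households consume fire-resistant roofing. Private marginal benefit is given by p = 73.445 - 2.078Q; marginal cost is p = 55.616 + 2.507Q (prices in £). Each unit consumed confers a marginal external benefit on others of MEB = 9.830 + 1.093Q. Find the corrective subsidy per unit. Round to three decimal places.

Social marginal benefit = demand + MEB = 83.275 - 0.985Q.
Set SMB = MC: 83.275 - 0.985Q = 55.616 + 2.507Q → Q* = 7.9207.
The Pigouvian subsidy equals MEB at Q*: 9.830 + 1.093×7.9207 = 18.4873.

subsidy = £18.487 per unit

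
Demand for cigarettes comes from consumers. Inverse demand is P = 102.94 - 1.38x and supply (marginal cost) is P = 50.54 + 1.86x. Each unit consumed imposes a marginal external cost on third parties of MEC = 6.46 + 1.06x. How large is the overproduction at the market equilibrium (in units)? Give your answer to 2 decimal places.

Market equilibrium (private): 50.54 + 1.86x = 102.94 - 1.38x → x_m = 16.1728.
Social marginal benefit = demand − MEC = 96.48 - 2.44x.
Set SMB = MC: 96.48 - 2.44x = 50.54 + 1.86x → x* = 10.6837.
Gap = |16.1728 − 10.6837| = 5.4891.

5.49 units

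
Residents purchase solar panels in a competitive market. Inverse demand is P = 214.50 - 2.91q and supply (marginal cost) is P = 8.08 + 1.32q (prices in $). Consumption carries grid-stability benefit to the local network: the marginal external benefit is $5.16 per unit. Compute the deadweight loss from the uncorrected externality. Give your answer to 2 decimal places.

Market equilibrium (private): 8.08 + 1.32q = 214.50 - 2.91q → q_m = 48.7991.
Social marginal benefit = demand + MEB = 219.66 - 2.91q.
Set SMB = MC: 219.66 - 2.91q = 8.08 + 1.32q → q* = 50.0189.
The loss is the area between SMB and MC from q* to q_m; with linear curves that's a triangle of height MEB(q_m).
DWL = ½ × 1.2198 × 5.1600 = 3.1471.

DWL = $3.15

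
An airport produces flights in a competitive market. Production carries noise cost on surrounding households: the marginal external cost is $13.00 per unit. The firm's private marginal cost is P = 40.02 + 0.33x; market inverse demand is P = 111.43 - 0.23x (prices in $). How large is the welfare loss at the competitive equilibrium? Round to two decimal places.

DWL = $150.89

Market equilibrium (private): 40.02 + 0.33x = 111.43 - 0.23x → x_m = 127.5179.
Social marginal cost = private MC + MEC = 53.02 + 0.33x.
Set SMC = demand: 53.02 + 0.33x = 111.43 - 0.23x → x* = 104.3036.
The loss is the area between SMC and demand from x* to x_m; with linear curves that's a triangle of height MEC(x_m).
DWL = ½ × 23.2143 × 13.0000 = 150.8930.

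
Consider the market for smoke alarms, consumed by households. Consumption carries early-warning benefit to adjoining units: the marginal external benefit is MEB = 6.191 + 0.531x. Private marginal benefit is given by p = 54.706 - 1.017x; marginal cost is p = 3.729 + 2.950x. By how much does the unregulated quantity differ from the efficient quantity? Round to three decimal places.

3.788 units

Market equilibrium (private): 3.729 + 2.950x = 54.706 - 1.017x → x_m = 12.8503.
Social marginal benefit = demand + MEB = 60.897 - 0.486x.
Set SMB = MC: 60.897 - 0.486x = 3.729 + 2.950x → x* = 16.6380.
Gap = |12.8503 − 16.6380| = 3.7877.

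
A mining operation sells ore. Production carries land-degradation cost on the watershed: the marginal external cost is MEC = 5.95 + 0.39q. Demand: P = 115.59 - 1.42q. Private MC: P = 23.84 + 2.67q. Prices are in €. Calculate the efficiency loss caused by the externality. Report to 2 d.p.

DWL = €24.11

Market equilibrium (private): 23.84 + 2.67q = 115.59 - 1.42q → q_m = 22.4328.
Social marginal cost = private MC + MEC = 29.79 + 3.06q.
Set SMC = demand: 29.79 + 3.06q = 115.59 - 1.42q → q* = 19.1518.
The welfare-loss triangle has base |q_m − q*| and height MEC(q_m) (the vertical gap between SMC and demand is zero at q* and MEC at q_m).
DWL = ½ × 3.2810 × 14.6988 = 24.1134.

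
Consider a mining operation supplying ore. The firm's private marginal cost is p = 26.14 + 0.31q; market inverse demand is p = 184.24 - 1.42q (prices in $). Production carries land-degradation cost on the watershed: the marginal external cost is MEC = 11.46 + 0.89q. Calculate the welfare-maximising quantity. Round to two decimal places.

q* = 55.97

Social marginal cost = private MC + MEC = 37.60 + 1.20q.
Set SMC = demand: 37.60 + 1.20q = 184.24 - 1.42q → q* = 55.9695.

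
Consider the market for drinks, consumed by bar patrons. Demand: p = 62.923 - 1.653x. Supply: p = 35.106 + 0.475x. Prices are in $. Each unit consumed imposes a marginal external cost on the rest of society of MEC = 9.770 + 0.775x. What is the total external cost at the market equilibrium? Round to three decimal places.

$193.926

Market equilibrium (private): 35.106 + 0.475x = 62.923 - 1.653x → x_m = 13.0719.
Total external cost = ∫₀^{x_m} (9.770 + 0.775x) dx = 9.770×13.0719 + ½×0.775×13.0719² = 193.9264.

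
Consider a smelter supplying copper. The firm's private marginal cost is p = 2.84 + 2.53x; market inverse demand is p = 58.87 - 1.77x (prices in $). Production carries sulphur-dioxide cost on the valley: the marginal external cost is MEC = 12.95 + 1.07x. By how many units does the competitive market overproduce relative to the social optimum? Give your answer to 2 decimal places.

Market equilibrium (private): 2.84 + 2.53x = 58.87 - 1.77x → x_m = 13.0302.
Social marginal cost = private MC + MEC = 15.79 + 3.60x.
Set SMC = demand: 15.79 + 3.60x = 58.87 - 1.77x → x* = 8.0223.
Gap = |13.0302 − 8.0223| = 5.0079.

5.01 units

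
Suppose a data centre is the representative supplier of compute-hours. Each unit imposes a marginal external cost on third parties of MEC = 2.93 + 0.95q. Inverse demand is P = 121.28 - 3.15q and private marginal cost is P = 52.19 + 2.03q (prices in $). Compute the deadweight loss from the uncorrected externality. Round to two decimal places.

Market equilibrium (private): 52.19 + 2.03q = 121.28 - 3.15q → q_m = 13.3378.
Social marginal cost = private MC + MEC = 55.12 + 2.98q.
Set SMC = demand: 55.12 + 2.98q = 121.28 - 3.15q → q* = 10.7928.
The welfare-loss triangle has base |q_m − q*| and height MEC(q_m) (the vertical gap between SMC and demand is zero at q* and MEC at q_m).
DWL = ½ × 2.5450 × 15.6009 = 19.8521.

DWL = $19.85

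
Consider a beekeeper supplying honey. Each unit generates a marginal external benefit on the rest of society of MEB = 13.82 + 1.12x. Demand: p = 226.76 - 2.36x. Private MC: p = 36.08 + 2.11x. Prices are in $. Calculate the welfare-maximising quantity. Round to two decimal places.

x* = 61.04

Social marginal cost = private MC − MEB = 22.26 + 0.99x.
Set SMC = demand: 22.26 + 0.99x = 226.76 - 2.36x → x* = 61.0448.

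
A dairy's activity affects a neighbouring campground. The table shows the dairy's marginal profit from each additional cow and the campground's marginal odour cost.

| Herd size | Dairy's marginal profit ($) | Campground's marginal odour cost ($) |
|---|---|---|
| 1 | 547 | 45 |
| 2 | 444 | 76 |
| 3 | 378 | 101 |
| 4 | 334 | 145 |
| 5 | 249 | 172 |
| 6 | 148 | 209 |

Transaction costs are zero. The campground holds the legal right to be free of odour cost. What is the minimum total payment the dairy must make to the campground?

$539

Efficient level: marginal profit ≥ marginal odour cost through level 5, so k* = 5.
With the campground holding the right, the dairy must at least compensate total damage at k*: 45 + 76 + 101 + 145 + 172 = 539.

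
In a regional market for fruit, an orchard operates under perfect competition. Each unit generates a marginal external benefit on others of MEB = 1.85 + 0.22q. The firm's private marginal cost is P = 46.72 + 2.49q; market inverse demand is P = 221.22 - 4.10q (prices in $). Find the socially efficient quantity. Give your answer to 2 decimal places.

Social marginal cost = private MC − MEB = 44.87 + 2.27q.
Set SMC = demand: 44.87 + 2.27q = 221.22 - 4.10q → q* = 27.6845.

q* = 27.68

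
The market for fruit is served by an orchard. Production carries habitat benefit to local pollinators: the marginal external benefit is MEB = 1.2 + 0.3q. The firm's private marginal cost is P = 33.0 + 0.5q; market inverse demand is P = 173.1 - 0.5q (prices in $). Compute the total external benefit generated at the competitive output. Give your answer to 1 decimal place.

Market equilibrium (private): 33.0 + 0.5q = 173.1 - 0.5q → q_m = 140.1000.
Total external benefit = ∫₀^{q_m} (1.2 + 0.3q) dq = 1.2×140.1000 + ½×0.3×140.1000² = 3112.3215.

$3112.3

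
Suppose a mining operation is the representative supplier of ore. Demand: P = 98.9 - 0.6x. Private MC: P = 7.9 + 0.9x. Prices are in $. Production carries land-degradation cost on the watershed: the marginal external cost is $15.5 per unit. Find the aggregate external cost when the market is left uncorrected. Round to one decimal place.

$940.3

Market equilibrium (private): 7.9 + 0.9x = 98.9 - 0.6x → x_m = 60.6667.
Total external cost = MEC × x_m = 15.5 × 60.6667 = 940.3339.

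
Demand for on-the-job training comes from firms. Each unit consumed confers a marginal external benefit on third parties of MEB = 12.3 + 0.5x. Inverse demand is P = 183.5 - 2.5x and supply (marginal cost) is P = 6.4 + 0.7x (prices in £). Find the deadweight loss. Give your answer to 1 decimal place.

DWL = £295.9

Market equilibrium (private): 6.4 + 0.7x = 183.5 - 2.5x → x_m = 55.3438.
Social marginal benefit = demand + MEB = 195.8 - 2.0x.
Set SMB = MC: 195.8 - 2.0x = 6.4 + 0.7x → x* = 70.1481.
The loss is the area between SMB and MC from x* to x_m; with linear curves that's a triangle of height MEB(x_m).
DWL = ½ × 14.8043 × 39.9719 = 295.8780.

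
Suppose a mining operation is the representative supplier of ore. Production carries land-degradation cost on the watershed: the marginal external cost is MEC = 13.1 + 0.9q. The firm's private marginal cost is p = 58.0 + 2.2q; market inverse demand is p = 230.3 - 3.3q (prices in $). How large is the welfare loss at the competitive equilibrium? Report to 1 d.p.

Market equilibrium (private): 58.0 + 2.2q = 230.3 - 3.3q → q_m = 31.3273.
Social marginal cost = private MC + MEC = 71.1 + 3.1q.
Set SMC = demand: 71.1 + 3.1q = 230.3 - 3.3q → q* = 24.8750.
The loss is the area between SMC and demand from q* to q_m; with linear curves that's a triangle of height MEC(q_m).
DWL = ½ × 6.4523 × 41.2945 = 133.2223.

DWL = $133.2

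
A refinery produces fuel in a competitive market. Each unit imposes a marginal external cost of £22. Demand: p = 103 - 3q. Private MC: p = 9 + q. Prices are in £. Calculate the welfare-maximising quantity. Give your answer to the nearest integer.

q* = 18

Social marginal cost = private MC + MEC = 31 + q.
Set SMC = demand: 31 + q = 103 - 3q → q* = 18.0000.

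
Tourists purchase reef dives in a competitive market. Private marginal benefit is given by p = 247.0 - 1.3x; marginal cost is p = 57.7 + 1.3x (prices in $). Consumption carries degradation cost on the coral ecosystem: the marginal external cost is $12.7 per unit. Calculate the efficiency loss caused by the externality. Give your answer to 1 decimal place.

DWL = $31.0

Market equilibrium (private): 57.7 + 1.3x = 247.0 - 1.3x → x_m = 72.8077.
Social marginal benefit = demand − MEC = 234.3 - 1.3x.
Set SMB = MC: 234.3 - 1.3x = 57.7 + 1.3x → x* = 67.9231.
Height of the DWL triangle at x_m is MC(x_m) − SMB(x_m) = MEC(x_m) = 12.7000.
DWL = ½ × 4.8846 × 12.7000 = 31.0172.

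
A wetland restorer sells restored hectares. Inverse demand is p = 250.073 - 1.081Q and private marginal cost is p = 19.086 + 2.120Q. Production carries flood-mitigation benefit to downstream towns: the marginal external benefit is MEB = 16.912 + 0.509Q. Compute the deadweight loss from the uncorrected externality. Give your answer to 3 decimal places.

DWL = 534.445

Market equilibrium (private): 19.086 + 2.120Q = 250.073 - 1.081Q → Q_m = 72.1609.
Social marginal cost = private MC − MEB = 2.174 + 1.611Q.
Set SMC = demand: 2.174 + 1.611Q = 250.073 - 1.081Q → Q* = 92.0873.
The welfare-loss triangle has base |Q_m − Q*| and height MEB(Q_m) (the vertical gap between SMC and demand is zero at Q* and MEB at Q_m).
DWL = ½ × 19.9264 × 53.6419 = 534.4450.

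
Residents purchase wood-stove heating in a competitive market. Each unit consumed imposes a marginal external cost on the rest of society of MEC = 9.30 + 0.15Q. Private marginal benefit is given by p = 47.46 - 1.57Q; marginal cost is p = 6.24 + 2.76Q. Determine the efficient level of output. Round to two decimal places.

Social marginal benefit = demand − MEC = 38.16 - 1.72Q.
Set SMB = MC: 38.16 - 1.72Q = 6.24 + 2.76Q → Q* = 7.1250.

Q* = 7.13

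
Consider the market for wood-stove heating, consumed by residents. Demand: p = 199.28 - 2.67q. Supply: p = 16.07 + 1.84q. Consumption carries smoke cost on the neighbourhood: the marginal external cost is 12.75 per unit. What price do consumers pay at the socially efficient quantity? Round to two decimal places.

P = 98.36

Social marginal benefit = demand − MEC = 186.53 - 2.67q.
Set SMB = MC: 186.53 - 2.67q = 16.07 + 1.84q → q* = 37.7960.
Consumer price on the demand curve at q*: 199.28 − 2.67×37.7960 = 98.3647.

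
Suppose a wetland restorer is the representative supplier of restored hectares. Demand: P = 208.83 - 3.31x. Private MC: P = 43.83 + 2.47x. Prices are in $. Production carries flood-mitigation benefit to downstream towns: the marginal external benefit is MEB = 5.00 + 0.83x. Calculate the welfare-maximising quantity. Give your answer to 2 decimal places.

Social marginal cost = private MC − MEB = 38.83 + 1.64x.
Set SMC = demand: 38.83 + 1.64x = 208.83 - 3.31x → x* = 34.3434.

x* = 34.34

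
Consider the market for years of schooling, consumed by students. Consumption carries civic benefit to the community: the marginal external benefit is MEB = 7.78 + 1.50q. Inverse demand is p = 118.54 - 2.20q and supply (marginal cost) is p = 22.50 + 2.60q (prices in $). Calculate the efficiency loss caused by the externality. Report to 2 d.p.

Market equilibrium (private): 22.50 + 2.60q = 118.54 - 2.20q → q_m = 20.0083.
Social marginal benefit = demand + MEB = 126.32 - 0.70q.
Set SMB = MC: 126.32 - 0.70q = 22.50 + 2.60q → q* = 31.4606.
The loss is the area between SMB and MC from q* to q_m; with linear curves that's a triangle of height MEB(q_m).
DWL = ½ × 11.4523 × 37.7925 = 216.4055.

DWL = $216.41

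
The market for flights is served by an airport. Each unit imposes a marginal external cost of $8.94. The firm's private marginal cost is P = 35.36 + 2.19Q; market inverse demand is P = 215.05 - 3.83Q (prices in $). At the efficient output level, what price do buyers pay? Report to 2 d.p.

Social marginal cost = private MC + MEC = 44.30 + 2.19Q.
Set SMC = demand: 44.30 + 2.19Q = 215.05 - 3.83Q → Q* = 28.3638.
Consumer price on the demand curve at Q*: 215.05 − 3.83×28.3638 = 106.4166.

P = $106.42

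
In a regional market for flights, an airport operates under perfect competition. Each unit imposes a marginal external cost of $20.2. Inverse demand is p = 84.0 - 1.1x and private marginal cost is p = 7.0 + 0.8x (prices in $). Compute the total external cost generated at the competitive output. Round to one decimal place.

$818.6

Market equilibrium (private): 7.0 + 0.8x = 84.0 - 1.1x → x_m = 40.5263.
Total external cost = MEC × x_m = 20.2 × 40.5263 = 818.6313.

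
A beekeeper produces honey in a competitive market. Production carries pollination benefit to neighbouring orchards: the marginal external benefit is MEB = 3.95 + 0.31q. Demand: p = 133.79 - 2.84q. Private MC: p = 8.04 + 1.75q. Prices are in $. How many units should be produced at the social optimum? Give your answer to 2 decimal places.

Social marginal cost = private MC − MEB = 4.09 + 1.44q.
Set SMC = demand: 4.09 + 1.44q = 133.79 - 2.84q → q* = 30.3037.

q* = 30.30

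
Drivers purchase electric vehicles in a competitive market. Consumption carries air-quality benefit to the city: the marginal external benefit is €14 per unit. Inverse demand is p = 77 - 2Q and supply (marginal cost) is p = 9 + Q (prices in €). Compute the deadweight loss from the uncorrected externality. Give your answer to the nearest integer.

Market equilibrium (private): 9 + Q = 77 - 2Q → Q_m = 22.6667.
Social marginal benefit = demand + MEB = 91 - 2Q.
Set SMB = MC: 91 - 2Q = 9 + Q → Q* = 27.3333.
Between Q* and Q_m the wedge SMB − MC runs linearly from 0 to MEB(Q_m), so the loss is a triangle.
DWL = ½ × 4.6666 × 14.0000 = 32.6662.

DWL = €33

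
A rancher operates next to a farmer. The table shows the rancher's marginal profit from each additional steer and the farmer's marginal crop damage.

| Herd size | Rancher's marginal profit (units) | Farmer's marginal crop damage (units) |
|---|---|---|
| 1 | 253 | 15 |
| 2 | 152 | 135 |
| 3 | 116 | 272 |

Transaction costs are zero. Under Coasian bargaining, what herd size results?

Bargaining reaches the level where marginal profit last exceeds marginal crop damage.
That holds through level 2 (152 ≥ 135) but not at 3 (116 < 272).

2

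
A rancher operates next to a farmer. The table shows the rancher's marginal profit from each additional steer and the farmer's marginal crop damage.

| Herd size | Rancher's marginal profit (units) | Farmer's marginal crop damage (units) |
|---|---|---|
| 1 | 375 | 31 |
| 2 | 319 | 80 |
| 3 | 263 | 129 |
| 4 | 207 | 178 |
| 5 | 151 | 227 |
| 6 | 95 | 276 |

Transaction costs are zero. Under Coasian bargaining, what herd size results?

Bargaining reaches the level where marginal profit last exceeds marginal crop damage.
That holds through level 4 (207 ≥ 178) but not at 5 (151 < 227).

4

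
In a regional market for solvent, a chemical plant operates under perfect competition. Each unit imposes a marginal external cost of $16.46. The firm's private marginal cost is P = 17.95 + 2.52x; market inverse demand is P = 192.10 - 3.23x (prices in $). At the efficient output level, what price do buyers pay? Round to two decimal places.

Social marginal cost = private MC + MEC = 34.41 + 2.52x.
Set SMC = demand: 34.41 + 2.52x = 192.10 - 3.23x → x* = 27.4243.
Consumer price on the demand curve at x*: 192.10 − 3.23×27.4243 = 103.5195.

P = $103.52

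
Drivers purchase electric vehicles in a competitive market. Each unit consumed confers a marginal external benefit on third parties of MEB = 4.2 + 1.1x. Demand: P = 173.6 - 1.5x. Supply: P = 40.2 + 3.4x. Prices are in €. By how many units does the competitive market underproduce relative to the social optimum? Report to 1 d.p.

9.0 units

Market equilibrium (private): 40.2 + 3.4x = 173.6 - 1.5x → x_m = 27.2245.
Social marginal benefit = demand + MEB = 177.8 - 0.4x.
Set SMB = MC: 177.8 - 0.4x = 40.2 + 3.4x → x* = 36.2105.
Gap = |27.2245 − 36.2105| = 8.9860.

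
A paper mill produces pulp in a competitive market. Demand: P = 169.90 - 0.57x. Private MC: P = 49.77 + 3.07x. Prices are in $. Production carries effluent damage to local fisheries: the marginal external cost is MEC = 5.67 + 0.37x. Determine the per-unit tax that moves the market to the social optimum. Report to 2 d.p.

tax = $16.23 per unit

Social marginal cost = private MC + MEC = 55.44 + 3.44x.
Set SMC = demand: 55.44 + 3.44x = 169.90 - 0.57x → x* = 28.5436.
The Pigouvian tax equals MEC at x*: 5.67 + 0.37×28.5436 = 16.2311.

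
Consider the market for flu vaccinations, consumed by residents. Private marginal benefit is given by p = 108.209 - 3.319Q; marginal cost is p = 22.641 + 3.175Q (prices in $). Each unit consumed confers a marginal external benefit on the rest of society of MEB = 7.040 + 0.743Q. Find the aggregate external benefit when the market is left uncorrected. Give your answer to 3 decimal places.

Market equilibrium (private): 22.641 + 3.175Q = 108.209 - 3.319Q → Q_m = 13.1765.
Total external benefit = ∫₀^{Q_m} (7.040 + 0.743Q) dQ = 7.040×13.1765 + ½×0.743×13.1765² = 157.2624.

$157.262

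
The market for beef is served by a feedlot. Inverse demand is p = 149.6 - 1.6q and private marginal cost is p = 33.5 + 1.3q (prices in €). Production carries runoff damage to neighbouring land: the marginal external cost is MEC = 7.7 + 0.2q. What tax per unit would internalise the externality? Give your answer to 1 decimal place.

Social marginal cost = private MC + MEC = 41.2 + 1.5q.
Set SMC = demand: 41.2 + 1.5q = 149.6 - 1.6q → q* = 34.9677.
The Pigouvian tax equals MEC at q*: 7.7 + 0.2×34.9677 = 14.6935.

tax = €14.7 per unit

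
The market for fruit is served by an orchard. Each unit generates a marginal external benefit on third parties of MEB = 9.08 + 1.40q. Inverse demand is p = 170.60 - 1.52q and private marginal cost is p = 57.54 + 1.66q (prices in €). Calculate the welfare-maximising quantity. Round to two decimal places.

q* = 68.62

Social marginal cost = private MC − MEB = 48.46 + 0.26q.
Set SMC = demand: 48.46 + 0.26q = 170.60 - 1.52q → q* = 68.6180.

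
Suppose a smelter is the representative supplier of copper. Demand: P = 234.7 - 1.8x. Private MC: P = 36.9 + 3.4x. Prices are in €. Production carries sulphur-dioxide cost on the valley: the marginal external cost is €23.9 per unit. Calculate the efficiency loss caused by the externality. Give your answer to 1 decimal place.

Market equilibrium (private): 36.9 + 3.4x = 234.7 - 1.8x → x_m = 38.0385.
Social marginal cost = private MC + MEC = 60.8 + 3.4x.
Set SMC = demand: 60.8 + 3.4x = 234.7 - 1.8x → x* = 33.4423.
The loss is the area between SMC and demand from x* to x_m; with linear curves that's a triangle of height MEC(x_m).
DWL = ½ × 4.5962 × 23.9000 = 54.9246.

DWL = €54.9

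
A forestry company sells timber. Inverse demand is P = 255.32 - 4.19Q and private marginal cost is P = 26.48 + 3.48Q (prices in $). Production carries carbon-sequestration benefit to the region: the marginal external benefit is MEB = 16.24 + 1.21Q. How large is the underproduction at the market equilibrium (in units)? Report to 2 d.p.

8.10 units

Market equilibrium (private): 26.48 + 3.48Q = 255.32 - 4.19Q → Q_m = 29.8357.
Social marginal cost = private MC − MEB = 10.24 + 2.27Q.
Set SMC = demand: 10.24 + 2.27Q = 255.32 - 4.19Q → Q* = 37.9381.
Gap = |29.8357 − 37.9381| = 8.1024.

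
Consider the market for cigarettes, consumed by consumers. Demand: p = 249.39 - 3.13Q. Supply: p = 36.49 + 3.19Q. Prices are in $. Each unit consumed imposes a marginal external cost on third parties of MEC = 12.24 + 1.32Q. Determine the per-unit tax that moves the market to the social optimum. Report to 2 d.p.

tax = $46.91 per unit

Social marginal benefit = demand − MEC = 237.15 - 4.45Q.
Set SMB = MC: 237.15 - 4.45Q = 36.49 + 3.19Q → Q* = 26.2644.
The Pigouvian tax equals MEC at Q*: 12.24 + 1.32×26.2644 = 46.9090.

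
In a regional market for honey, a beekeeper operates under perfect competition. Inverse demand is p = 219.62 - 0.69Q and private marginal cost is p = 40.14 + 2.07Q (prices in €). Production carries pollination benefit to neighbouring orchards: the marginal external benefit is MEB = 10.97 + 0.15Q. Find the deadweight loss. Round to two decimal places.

DWL = €82.28

Market equilibrium (private): 40.14 + 2.07Q = 219.62 - 0.69Q → Q_m = 65.0290.
Social marginal cost = private MC − MEB = 29.17 + 1.92Q.
Set SMC = demand: 29.17 + 1.92Q = 219.62 - 0.69Q → Q* = 72.9693.
The loss is the area between SMC and demand from Q* to Q_m; with linear curves that's a triangle of height MEB(Q_m).
DWL = ½ × 7.9403 × 20.7243 = 82.2786.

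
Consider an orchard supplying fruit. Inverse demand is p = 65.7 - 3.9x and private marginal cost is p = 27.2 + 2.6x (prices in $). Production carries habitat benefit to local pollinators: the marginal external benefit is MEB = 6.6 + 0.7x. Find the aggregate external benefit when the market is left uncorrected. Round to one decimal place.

$51.4

Market equilibrium (private): 27.2 + 2.6x = 65.7 - 3.9x → x_m = 5.9231.
Total external benefit = ∫₀^{x_m} (6.6 + 0.7x) dx = 6.6×5.9231 + ½×0.7×5.9231² = 51.3715.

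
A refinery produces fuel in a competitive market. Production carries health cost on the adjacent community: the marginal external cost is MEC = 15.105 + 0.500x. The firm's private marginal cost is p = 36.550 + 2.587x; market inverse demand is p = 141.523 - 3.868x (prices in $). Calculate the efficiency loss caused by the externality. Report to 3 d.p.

Market equilibrium (private): 36.550 + 2.587x = 141.523 - 3.868x → x_m = 16.2623.
Social marginal cost = private MC + MEC = 51.655 + 3.087x.
Set SMC = demand: 51.655 + 3.087x = 141.523 - 3.868x → x* = 12.9214.
The loss is the area between SMC and demand from x* to x_m; with linear curves that's a triangle of height MEC(x_m).
DWL = ½ × 3.3409 × 23.2361 = 38.8147.

DWL = $38.815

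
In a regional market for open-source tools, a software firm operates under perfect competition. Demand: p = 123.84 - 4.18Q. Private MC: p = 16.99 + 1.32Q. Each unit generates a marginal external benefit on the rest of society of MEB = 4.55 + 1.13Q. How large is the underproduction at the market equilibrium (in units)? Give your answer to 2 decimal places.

Market equilibrium (private): 16.99 + 1.32Q = 123.84 - 4.18Q → Q_m = 19.4273.
Social marginal cost = private MC − MEB = 12.44 + 0.19Q.
Set SMC = demand: 12.44 + 0.19Q = 123.84 - 4.18Q → Q* = 25.4920.
Gap = |19.4273 − 25.4920| = 6.0647.

6.06 units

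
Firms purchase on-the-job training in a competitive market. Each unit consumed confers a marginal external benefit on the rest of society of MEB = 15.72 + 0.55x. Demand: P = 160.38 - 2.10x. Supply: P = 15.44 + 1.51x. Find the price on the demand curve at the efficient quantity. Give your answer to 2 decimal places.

Social marginal benefit = demand + MEB = 176.10 - 1.55x.
Set SMB = MC: 176.10 - 1.55x = 15.44 + 1.51x → x* = 52.5033.
Consumer price on the demand curve at x*: 160.38 − 2.10×52.5033 = 50.1231.

P = 50.12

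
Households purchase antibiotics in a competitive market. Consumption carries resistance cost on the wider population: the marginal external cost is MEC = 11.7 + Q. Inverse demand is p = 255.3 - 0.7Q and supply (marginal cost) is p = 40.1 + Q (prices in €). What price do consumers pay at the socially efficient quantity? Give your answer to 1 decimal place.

P = €202.5

Social marginal benefit = demand − MEC = 243.6 - 1.7Q.
Set SMB = MC: 243.6 - 1.7Q = 40.1 + Q → Q* = 75.3704.
Consumer price on the demand curve at Q*: 255.3 − 0.7×75.3704 = 202.5407.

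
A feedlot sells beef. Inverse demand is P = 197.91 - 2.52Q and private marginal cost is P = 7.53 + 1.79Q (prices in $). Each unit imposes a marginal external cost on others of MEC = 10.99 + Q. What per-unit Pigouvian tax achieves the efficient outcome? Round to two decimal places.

Social marginal cost = private MC + MEC = 18.52 + 2.79Q.
Set SMC = demand: 18.52 + 2.79Q = 197.91 - 2.52Q → Q* = 33.7834.
The Pigouvian tax equals MEC at Q*: 10.99 + 1.00×33.7834 = 44.7734.

tax = $44.77 per unit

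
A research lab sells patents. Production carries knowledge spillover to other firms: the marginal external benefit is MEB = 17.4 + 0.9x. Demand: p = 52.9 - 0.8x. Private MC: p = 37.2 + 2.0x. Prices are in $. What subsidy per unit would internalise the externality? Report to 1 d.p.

Social marginal cost = private MC − MEB = 19.8 + 1.1x.
Set SMC = demand: 19.8 + 1.1x = 52.9 - 0.8x → x* = 17.4211.
The Pigouvian subsidy equals MEB at x*: 17.4 + 0.9×17.4211 = 33.0790.

subsidy = $33.1 per unit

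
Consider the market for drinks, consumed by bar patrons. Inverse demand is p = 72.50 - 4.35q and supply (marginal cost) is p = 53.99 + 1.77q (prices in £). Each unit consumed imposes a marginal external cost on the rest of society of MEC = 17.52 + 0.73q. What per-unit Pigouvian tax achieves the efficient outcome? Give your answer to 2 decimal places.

Social marginal benefit = demand − MEC = 54.98 - 5.08q.
Set SMB = MC: 54.98 - 5.08q = 53.99 + 1.77q → q* = 0.1445.
The Pigouvian tax equals MEC at q*: 17.52 + 0.73×0.1445 = 17.6255.

tax = £17.63 per unit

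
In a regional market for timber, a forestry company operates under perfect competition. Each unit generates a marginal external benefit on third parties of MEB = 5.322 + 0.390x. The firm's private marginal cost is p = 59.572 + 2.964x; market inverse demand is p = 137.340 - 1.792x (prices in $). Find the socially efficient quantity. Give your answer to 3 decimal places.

Social marginal cost = private MC − MEB = 54.250 + 2.574x.
Set SMC = demand: 54.250 + 2.574x = 137.340 - 1.792x → x* = 19.0311.

x* = 19.031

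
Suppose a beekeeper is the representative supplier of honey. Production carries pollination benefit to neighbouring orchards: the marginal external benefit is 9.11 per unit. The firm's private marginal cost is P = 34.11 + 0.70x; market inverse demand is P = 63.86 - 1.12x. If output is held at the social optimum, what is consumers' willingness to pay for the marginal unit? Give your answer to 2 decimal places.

Social marginal cost = private MC − MEB = 25.00 + 0.70x.
Set SMC = demand: 25.00 + 0.70x = 63.86 - 1.12x → x* = 21.3516.
Consumer price on the demand curve at x*: 63.86 − 1.12×21.3516 = 39.9462.

P = 39.95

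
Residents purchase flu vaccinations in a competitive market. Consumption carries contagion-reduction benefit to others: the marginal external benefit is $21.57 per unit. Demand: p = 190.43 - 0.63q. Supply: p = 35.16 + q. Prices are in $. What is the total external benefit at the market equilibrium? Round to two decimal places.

Market equilibrium (private): 35.16 + q = 190.43 - 0.63q → q_m = 95.2577.
Total external benefit = MEB × q_m = 21.57 × 95.2577 = 2054.7086.

$2054.71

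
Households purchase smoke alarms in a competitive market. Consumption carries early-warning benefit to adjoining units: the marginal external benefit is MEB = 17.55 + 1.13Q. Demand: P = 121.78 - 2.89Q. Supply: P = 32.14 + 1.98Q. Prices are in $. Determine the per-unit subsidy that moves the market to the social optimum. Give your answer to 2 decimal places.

Social marginal benefit = demand + MEB = 139.33 - 1.76Q.
Set SMB = MC: 139.33 - 1.76Q = 32.14 + 1.98Q → Q* = 28.6604.
The Pigouvian subsidy equals MEB at Q*: 17.55 + 1.13×28.6604 = 49.9363.

subsidy = $49.94 per unit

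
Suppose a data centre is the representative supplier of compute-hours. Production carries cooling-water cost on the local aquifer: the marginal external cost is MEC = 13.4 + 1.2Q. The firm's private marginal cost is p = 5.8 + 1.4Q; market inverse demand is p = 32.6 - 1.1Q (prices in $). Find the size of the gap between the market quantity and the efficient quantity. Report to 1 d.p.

Market equilibrium (private): 5.8 + 1.4Q = 32.6 - 1.1Q → Q_m = 10.7200.
Social marginal cost = private MC + MEC = 19.2 + 2.6Q.
Set SMC = demand: 19.2 + 2.6Q = 32.6 - 1.1Q → Q* = 3.6216.
Gap = |10.7200 − 3.6216| = 7.0984.

7.1 units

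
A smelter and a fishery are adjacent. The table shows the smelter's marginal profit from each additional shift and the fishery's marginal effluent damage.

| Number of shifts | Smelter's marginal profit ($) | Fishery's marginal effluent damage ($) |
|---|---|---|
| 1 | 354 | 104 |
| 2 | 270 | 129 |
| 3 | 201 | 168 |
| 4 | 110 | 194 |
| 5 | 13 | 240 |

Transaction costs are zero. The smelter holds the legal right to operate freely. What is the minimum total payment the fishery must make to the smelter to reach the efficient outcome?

$123

Left alone the smelter would choose level 5 (marginal profit stays positive).
Efficient level: k* = 3 (marginal profit ≥ marginal effluent damage through 3).
The fishery must at least cover the smelter's forgone profit from cutting 5→3: 110 + 13 = 123.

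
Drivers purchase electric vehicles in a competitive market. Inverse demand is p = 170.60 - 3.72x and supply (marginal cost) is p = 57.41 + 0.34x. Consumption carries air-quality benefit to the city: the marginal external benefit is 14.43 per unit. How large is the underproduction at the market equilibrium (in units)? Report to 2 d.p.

Market equilibrium (private): 57.41 + 0.34x = 170.60 - 3.72x → x_m = 27.8793.
Social marginal benefit = demand + MEB = 185.03 - 3.72x.
Set SMB = MC: 185.03 - 3.72x = 57.41 + 0.34x → x* = 31.4335.
Gap = |27.8793 − 31.4335| = 3.5542.

3.55 units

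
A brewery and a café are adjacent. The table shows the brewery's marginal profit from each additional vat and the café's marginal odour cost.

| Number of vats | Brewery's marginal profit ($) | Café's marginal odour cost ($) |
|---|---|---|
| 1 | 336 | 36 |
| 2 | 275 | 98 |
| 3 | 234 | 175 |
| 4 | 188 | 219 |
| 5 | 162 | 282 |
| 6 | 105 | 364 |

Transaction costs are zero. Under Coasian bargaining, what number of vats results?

3

Bargaining reaches the level where marginal profit last exceeds marginal odour cost.
That holds through level 3 (234 ≥ 175) but not at 4 (188 < 219).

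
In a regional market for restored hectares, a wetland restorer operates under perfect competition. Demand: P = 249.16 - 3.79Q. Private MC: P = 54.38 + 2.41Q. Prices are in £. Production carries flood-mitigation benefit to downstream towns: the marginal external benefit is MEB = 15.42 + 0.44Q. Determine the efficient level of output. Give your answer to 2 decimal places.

Q* = 36.49

Social marginal cost = private MC − MEB = 38.96 + 1.97Q.
Set SMC = demand: 38.96 + 1.97Q = 249.16 - 3.79Q → Q* = 36.4931.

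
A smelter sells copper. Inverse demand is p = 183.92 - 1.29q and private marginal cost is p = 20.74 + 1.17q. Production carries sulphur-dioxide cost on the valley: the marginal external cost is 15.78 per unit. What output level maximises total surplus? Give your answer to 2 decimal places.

Social marginal cost = private MC + MEC = 36.52 + 1.17q.
Set SMC = demand: 36.52 + 1.17q = 183.92 - 1.29q → q* = 59.9187.

q* = 59.92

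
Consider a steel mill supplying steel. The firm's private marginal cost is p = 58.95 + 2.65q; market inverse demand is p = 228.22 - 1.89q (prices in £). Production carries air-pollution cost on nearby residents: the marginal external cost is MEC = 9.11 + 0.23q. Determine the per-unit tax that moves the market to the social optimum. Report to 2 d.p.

tax = £16.83 per unit

Social marginal cost = private MC + MEC = 68.06 + 2.88q.
Set SMC = demand: 68.06 + 2.88q = 228.22 - 1.89q → q* = 33.5765.
The Pigouvian tax equals MEC at q*: 9.11 + 0.23×33.5765 = 16.8326.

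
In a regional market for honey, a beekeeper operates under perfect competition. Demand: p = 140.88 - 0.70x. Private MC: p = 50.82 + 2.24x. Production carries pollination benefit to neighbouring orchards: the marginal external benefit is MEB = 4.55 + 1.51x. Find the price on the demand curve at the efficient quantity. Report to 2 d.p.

P = 94.57

Social marginal cost = private MC − MEB = 46.27 + 0.73x.
Set SMC = demand: 46.27 + 0.73x = 140.88 - 0.70x → x* = 66.1608.
Consumer price on the demand curve at x*: 140.88 − 0.70×66.1608 = 94.5674.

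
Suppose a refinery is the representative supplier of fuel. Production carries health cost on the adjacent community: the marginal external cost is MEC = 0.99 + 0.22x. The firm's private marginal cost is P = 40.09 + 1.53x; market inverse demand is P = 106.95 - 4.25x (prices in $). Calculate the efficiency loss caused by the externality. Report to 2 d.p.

Market equilibrium (private): 40.09 + 1.53x = 106.95 - 4.25x → x_m = 11.5675.
Social marginal cost = private MC + MEC = 41.08 + 1.75x.
Set SMC = demand: 41.08 + 1.75x = 106.95 - 4.25x → x* = 10.9783.
The loss is the area between SMC and demand from x* to x_m; with linear curves that's a triangle of height MEC(x_m).
DWL = ½ × 0.5892 × 3.5348 = 1.0414.

DWL = $1.04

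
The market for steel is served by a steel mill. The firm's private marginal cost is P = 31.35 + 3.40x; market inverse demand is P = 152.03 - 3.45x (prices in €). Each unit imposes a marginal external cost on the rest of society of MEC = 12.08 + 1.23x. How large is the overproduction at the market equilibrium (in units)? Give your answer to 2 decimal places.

4.18 units

Market equilibrium (private): 31.35 + 3.40x = 152.03 - 3.45x → x_m = 17.6175.
Social marginal cost = private MC + MEC = 43.43 + 4.63x.
Set SMC = demand: 43.43 + 4.63x = 152.03 - 3.45x → x* = 13.4406.
Gap = |17.6175 − 13.4406| = 4.1769.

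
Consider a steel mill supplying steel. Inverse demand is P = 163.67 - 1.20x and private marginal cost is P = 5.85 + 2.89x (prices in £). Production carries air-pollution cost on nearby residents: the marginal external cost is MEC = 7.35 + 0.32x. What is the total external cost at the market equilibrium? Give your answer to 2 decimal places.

Market equilibrium (private): 5.85 + 2.89x = 163.67 - 1.20x → x_m = 38.5868.
Total external cost = ∫₀^{x_m} (7.35 + 0.32x) dx = 7.35×38.5868 + ½×0.32×38.5868² = 521.8436.

£521.84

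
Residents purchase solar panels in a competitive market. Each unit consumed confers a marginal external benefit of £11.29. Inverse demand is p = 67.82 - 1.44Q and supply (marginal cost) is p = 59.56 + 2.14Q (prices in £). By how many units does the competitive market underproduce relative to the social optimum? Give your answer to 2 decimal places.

Market equilibrium (private): 59.56 + 2.14Q = 67.82 - 1.44Q → Q_m = 2.3073.
Social marginal benefit = demand + MEB = 79.11 - 1.44Q.
Set SMB = MC: 79.11 - 1.44Q = 59.56 + 2.14Q → Q* = 5.4609.
Gap = |2.3073 − 5.4609| = 3.1536.

3.15 units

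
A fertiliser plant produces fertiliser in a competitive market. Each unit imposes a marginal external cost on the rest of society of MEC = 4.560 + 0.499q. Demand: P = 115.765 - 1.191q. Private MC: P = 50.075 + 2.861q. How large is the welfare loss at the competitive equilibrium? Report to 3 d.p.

DWL = 17.580

Market equilibrium (private): 50.075 + 2.861q = 115.765 - 1.191q → q_m = 16.2117.
Social marginal cost = private MC + MEC = 54.635 + 3.360q.
Set SMC = demand: 54.635 + 3.360q = 115.765 - 1.191q → q* = 13.4322.
The welfare-loss triangle has base |q_m − q*| and height MEC(q_m) (the vertical gap between SMC and demand is zero at q* and MEC at q_m).
DWL = ½ × 2.7795 × 12.6497 = 17.5799.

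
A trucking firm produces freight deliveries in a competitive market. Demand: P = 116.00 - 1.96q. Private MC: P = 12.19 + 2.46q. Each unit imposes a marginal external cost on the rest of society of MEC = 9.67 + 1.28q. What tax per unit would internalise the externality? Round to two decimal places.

tax = 30.81 per unit

Social marginal cost = private MC + MEC = 21.86 + 3.74q.
Set SMC = demand: 21.86 + 3.74q = 116.00 - 1.96q → q* = 16.5158.
The Pigouvian tax equals MEC at q*: 9.67 + 1.28×16.5158 = 30.8102.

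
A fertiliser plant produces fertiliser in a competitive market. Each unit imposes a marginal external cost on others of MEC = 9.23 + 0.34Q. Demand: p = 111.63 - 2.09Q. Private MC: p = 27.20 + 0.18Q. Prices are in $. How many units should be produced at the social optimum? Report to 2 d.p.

Social marginal cost = private MC + MEC = 36.43 + 0.52Q.
Set SMC = demand: 36.43 + 0.52Q = 111.63 - 2.09Q → Q* = 28.8123.

Q* = 28.81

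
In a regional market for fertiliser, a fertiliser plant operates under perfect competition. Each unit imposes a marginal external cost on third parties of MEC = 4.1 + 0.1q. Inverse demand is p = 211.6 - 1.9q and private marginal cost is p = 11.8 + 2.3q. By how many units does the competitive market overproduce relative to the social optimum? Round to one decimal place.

2.1 units

Market equilibrium (private): 11.8 + 2.3q = 211.6 - 1.9q → q_m = 47.5714.
Social marginal cost = private MC + MEC = 15.9 + 2.4q.
Set SMC = demand: 15.9 + 2.4q = 211.6 - 1.9q → q* = 45.5116.
Gap = |47.5714 − 45.5116| = 2.0598.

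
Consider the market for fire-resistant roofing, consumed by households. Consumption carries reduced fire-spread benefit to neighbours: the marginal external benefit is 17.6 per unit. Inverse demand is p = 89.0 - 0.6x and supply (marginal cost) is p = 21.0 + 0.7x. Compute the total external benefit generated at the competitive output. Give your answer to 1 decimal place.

920.6

Market equilibrium (private): 21.0 + 0.7x = 89.0 - 0.6x → x_m = 52.3077.
Total external benefit = MEB × x_m = 17.6 × 52.3077 = 920.6155.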